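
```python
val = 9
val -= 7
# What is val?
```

Trace (tracking val):
val = 9  # -> val = 9
val -= 7  # -> val = 2

Answer: 2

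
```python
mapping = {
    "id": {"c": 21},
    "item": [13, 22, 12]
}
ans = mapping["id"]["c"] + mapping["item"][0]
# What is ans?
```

Trace (tracking ans):
mapping = {'id': {'c': 21}, 'item': [13, 22, 12]}  # -> mapping = {'id': {'c': 21}, 'item': [13, 22, 12]}
ans = mapping['id']['c'] + mapping['item'][0]  # -> ans = 34

Answer: 34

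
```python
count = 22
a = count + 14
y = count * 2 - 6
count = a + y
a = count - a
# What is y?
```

Trace (tracking y):
count = 22  # -> count = 22
a = count + 14  # -> a = 36
y = count * 2 - 6  # -> y = 38
count = a + y  # -> count = 74
a = count - a  # -> a = 38

Answer: 38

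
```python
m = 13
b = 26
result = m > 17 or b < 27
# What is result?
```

Trace (tracking result):
m = 13  # -> m = 13
b = 26  # -> b = 26
result = m > 17 or b < 27  # -> result = True

Answer: True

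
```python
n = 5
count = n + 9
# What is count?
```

Trace (tracking count):
n = 5  # -> n = 5
count = n + 9  # -> count = 14

Answer: 14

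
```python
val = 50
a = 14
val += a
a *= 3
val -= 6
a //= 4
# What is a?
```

Answer: 10

Derivation:
Trace (tracking a):
val = 50  # -> val = 50
a = 14  # -> a = 14
val += a  # -> val = 64
a *= 3  # -> a = 42
val -= 6  # -> val = 58
a //= 4  # -> a = 10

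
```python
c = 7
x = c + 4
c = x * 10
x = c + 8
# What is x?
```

Trace (tracking x):
c = 7  # -> c = 7
x = c + 4  # -> x = 11
c = x * 10  # -> c = 110
x = c + 8  # -> x = 118

Answer: 118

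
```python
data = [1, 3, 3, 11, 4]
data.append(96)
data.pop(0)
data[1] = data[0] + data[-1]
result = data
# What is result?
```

Answer: [3, 99, 11, 4, 96]

Derivation:
Trace (tracking result):
data = [1, 3, 3, 11, 4]  # -> data = [1, 3, 3, 11, 4]
data.append(96)  # -> data = [1, 3, 3, 11, 4, 96]
data.pop(0)  # -> data = [3, 3, 11, 4, 96]
data[1] = data[0] + data[-1]  # -> data = [3, 99, 11, 4, 96]
result = data  # -> result = [3, 99, 11, 4, 96]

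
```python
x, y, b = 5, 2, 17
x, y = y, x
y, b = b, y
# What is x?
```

Answer: 2

Derivation:
Trace (tracking x):
x, y, b = (5, 2, 17)  # -> x = 5, y = 2, b = 17
x, y = (y, x)  # -> x = 2, y = 5
y, b = (b, y)  # -> y = 17, b = 5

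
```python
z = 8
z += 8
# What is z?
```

Trace (tracking z):
z = 8  # -> z = 8
z += 8  # -> z = 16

Answer: 16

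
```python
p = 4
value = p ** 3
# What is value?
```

Trace (tracking value):
p = 4  # -> p = 4
value = p ** 3  # -> value = 64

Answer: 64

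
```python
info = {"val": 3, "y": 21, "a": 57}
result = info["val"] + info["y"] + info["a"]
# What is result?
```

Trace (tracking result):
info = {'val': 3, 'y': 21, 'a': 57}  # -> info = {'val': 3, 'y': 21, 'a': 57}
result = info['val'] + info['y'] + info['a']  # -> result = 81

Answer: 81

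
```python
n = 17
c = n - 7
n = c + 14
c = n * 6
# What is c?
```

Answer: 144

Derivation:
Trace (tracking c):
n = 17  # -> n = 17
c = n - 7  # -> c = 10
n = c + 14  # -> n = 24
c = n * 6  # -> c = 144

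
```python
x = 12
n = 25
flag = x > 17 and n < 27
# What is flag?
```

Trace (tracking flag):
x = 12  # -> x = 12
n = 25  # -> n = 25
flag = x > 17 and n < 27  # -> flag = False

Answer: False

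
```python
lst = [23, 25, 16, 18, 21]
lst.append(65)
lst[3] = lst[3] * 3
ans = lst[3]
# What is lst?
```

Answer: [23, 25, 16, 54, 21, 65]

Derivation:
Trace (tracking lst):
lst = [23, 25, 16, 18, 21]  # -> lst = [23, 25, 16, 18, 21]
lst.append(65)  # -> lst = [23, 25, 16, 18, 21, 65]
lst[3] = lst[3] * 3  # -> lst = [23, 25, 16, 54, 21, 65]
ans = lst[3]  # -> ans = 54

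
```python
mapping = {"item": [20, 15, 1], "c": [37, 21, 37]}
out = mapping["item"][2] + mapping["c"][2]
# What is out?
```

Answer: 38

Derivation:
Trace (tracking out):
mapping = {'item': [20, 15, 1], 'c': [37, 21, 37]}  # -> mapping = {'item': [20, 15, 1], 'c': [37, 21, 37]}
out = mapping['item'][2] + mapping['c'][2]  # -> out = 38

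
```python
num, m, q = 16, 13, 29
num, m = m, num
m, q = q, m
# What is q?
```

Trace (tracking q):
num, m, q = (16, 13, 29)  # -> num = 16, m = 13, q = 29
num, m = (m, num)  # -> num = 13, m = 16
m, q = (q, m)  # -> m = 29, q = 16

Answer: 16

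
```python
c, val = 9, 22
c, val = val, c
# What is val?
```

Trace (tracking val):
c, val = (9, 22)  # -> c = 9, val = 22
c, val = (val, c)  # -> c = 22, val = 9

Answer: 9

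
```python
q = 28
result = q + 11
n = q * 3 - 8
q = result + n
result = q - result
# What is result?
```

Answer: 76

Derivation:
Trace (tracking result):
q = 28  # -> q = 28
result = q + 11  # -> result = 39
n = q * 3 - 8  # -> n = 76
q = result + n  # -> q = 115
result = q - result  # -> result = 76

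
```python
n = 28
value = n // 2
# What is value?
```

Answer: 14

Derivation:
Trace (tracking value):
n = 28  # -> n = 28
value = n // 2  # -> value = 14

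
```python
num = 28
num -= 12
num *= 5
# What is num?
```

Answer: 80

Derivation:
Trace (tracking num):
num = 28  # -> num = 28
num -= 12  # -> num = 16
num *= 5  # -> num = 80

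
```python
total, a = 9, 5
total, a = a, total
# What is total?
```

Answer: 5

Derivation:
Trace (tracking total):
total, a = (9, 5)  # -> total = 9, a = 5
total, a = (a, total)  # -> total = 5, a = 9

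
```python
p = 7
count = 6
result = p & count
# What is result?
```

Trace (tracking result):
p = 7  # -> p = 7
count = 6  # -> count = 6
result = p & count  # -> result = 6

Answer: 6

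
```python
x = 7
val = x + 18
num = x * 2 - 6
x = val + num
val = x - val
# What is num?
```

Answer: 8

Derivation:
Trace (tracking num):
x = 7  # -> x = 7
val = x + 18  # -> val = 25
num = x * 2 - 6  # -> num = 8
x = val + num  # -> x = 33
val = x - val  # -> val = 8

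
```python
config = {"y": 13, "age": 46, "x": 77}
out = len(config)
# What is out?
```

Answer: 3

Derivation:
Trace (tracking out):
config = {'y': 13, 'age': 46, 'x': 77}  # -> config = {'y': 13, 'age': 46, 'x': 77}
out = len(config)  # -> out = 3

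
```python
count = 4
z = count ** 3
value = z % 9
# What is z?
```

Trace (tracking z):
count = 4  # -> count = 4
z = count ** 3  # -> z = 64
value = z % 9  # -> value = 1

Answer: 64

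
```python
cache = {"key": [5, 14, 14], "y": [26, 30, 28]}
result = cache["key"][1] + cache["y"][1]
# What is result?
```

Trace (tracking result):
cache = {'key': [5, 14, 14], 'y': [26, 30, 28]}  # -> cache = {'key': [5, 14, 14], 'y': [26, 30, 28]}
result = cache['key'][1] + cache['y'][1]  # -> result = 44

Answer: 44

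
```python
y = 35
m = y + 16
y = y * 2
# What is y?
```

Answer: 70

Derivation:
Trace (tracking y):
y = 35  # -> y = 35
m = y + 16  # -> m = 51
y = y * 2  # -> y = 70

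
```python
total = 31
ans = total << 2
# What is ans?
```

Trace (tracking ans):
total = 31  # -> total = 31
ans = total << 2  # -> ans = 124

Answer: 124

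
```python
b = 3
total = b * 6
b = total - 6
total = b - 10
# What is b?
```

Trace (tracking b):
b = 3  # -> b = 3
total = b * 6  # -> total = 18
b = total - 6  # -> b = 12
total = b - 10  # -> total = 2

Answer: 12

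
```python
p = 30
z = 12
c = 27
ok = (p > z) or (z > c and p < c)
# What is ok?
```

Answer: True

Derivation:
Trace (tracking ok):
p = 30  # -> p = 30
z = 12  # -> z = 12
c = 27  # -> c = 27
ok = p > z or (z > c and p < c)  # -> ok = True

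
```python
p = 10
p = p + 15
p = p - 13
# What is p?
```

Answer: 12

Derivation:
Trace (tracking p):
p = 10  # -> p = 10
p = p + 15  # -> p = 25
p = p - 13  # -> p = 12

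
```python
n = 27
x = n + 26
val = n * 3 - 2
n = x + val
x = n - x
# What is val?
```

Answer: 79

Derivation:
Trace (tracking val):
n = 27  # -> n = 27
x = n + 26  # -> x = 53
val = n * 3 - 2  # -> val = 79
n = x + val  # -> n = 132
x = n - x  # -> x = 79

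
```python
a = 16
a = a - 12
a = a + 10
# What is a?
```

Trace (tracking a):
a = 16  # -> a = 16
a = a - 12  # -> a = 4
a = a + 10  # -> a = 14

Answer: 14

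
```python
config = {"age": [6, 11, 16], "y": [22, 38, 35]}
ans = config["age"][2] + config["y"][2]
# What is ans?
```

Trace (tracking ans):
config = {'age': [6, 11, 16], 'y': [22, 38, 35]}  # -> config = {'age': [6, 11, 16], 'y': [22, 38, 35]}
ans = config['age'][2] + config['y'][2]  # -> ans = 51

Answer: 51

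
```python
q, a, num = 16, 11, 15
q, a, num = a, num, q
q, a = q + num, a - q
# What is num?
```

Answer: 16

Derivation:
Trace (tracking num):
q, a, num = (16, 11, 15)  # -> q = 16, a = 11, num = 15
q, a, num = (a, num, q)  # -> q = 11, a = 15, num = 16
q, a = (q + num, a - q)  # -> q = 27, a = 4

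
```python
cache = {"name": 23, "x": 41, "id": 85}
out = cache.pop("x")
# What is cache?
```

Answer: {'name': 23, 'id': 85}

Derivation:
Trace (tracking cache):
cache = {'name': 23, 'x': 41, 'id': 85}  # -> cache = {'name': 23, 'x': 41, 'id': 85}
out = cache.pop('x')  # -> out = 41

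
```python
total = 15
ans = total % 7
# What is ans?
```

Answer: 1

Derivation:
Trace (tracking ans):
total = 15  # -> total = 15
ans = total % 7  # -> ans = 1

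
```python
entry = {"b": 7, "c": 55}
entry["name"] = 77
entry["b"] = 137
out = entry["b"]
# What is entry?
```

Answer: {'b': 137, 'c': 55, 'name': 77}

Derivation:
Trace (tracking entry):
entry = {'b': 7, 'c': 55}  # -> entry = {'b': 7, 'c': 55}
entry['name'] = 77  # -> entry = {'b': 7, 'c': 55, 'name': 77}
entry['b'] = 137  # -> entry = {'b': 137, 'c': 55, 'name': 77}
out = entry['b']  # -> out = 137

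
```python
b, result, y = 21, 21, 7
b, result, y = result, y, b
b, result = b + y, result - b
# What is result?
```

Trace (tracking result):
b, result, y = (21, 21, 7)  # -> b = 21, result = 21, y = 7
b, result, y = (result, y, b)  # -> b = 21, result = 7, y = 21
b, result = (b + y, result - b)  # -> b = 42, result = -14

Answer: -14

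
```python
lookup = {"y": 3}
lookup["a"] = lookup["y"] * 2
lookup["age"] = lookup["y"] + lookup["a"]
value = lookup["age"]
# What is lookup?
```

Answer: {'y': 3, 'a': 6, 'age': 9}

Derivation:
Trace (tracking lookup):
lookup = {'y': 3}  # -> lookup = {'y': 3}
lookup['a'] = lookup['y'] * 2  # -> lookup = {'y': 3, 'a': 6}
lookup['age'] = lookup['y'] + lookup['a']  # -> lookup = {'y': 3, 'a': 6, 'age': 9}
value = lookup['age']  # -> value = 9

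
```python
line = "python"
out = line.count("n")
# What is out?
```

Answer: 1

Derivation:
Trace (tracking out):
line = 'python'  # -> line = 'python'
out = line.count('n')  # -> out = 1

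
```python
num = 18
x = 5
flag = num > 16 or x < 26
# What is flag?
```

Trace (tracking flag):
num = 18  # -> num = 18
x = 5  # -> x = 5
flag = num > 16 or x < 26  # -> flag = True

Answer: True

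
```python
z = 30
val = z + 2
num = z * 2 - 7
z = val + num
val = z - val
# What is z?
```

Trace (tracking z):
z = 30  # -> z = 30
val = z + 2  # -> val = 32
num = z * 2 - 7  # -> num = 53
z = val + num  # -> z = 85
val = z - val  # -> val = 53

Answer: 85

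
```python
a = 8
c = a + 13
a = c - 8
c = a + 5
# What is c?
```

Answer: 18

Derivation:
Trace (tracking c):
a = 8  # -> a = 8
c = a + 13  # -> c = 21
a = c - 8  # -> a = 13
c = a + 5  # -> c = 18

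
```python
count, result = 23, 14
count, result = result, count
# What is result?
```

Trace (tracking result):
count, result = (23, 14)  # -> count = 23, result = 14
count, result = (result, count)  # -> count = 14, result = 23

Answer: 23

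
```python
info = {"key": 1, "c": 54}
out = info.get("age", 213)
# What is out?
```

Answer: 213

Derivation:
Trace (tracking out):
info = {'key': 1, 'c': 54}  # -> info = {'key': 1, 'c': 54}
out = info.get('age', 213)  # -> out = 213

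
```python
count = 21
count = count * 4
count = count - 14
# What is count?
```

Answer: 70

Derivation:
Trace (tracking count):
count = 21  # -> count = 21
count = count * 4  # -> count = 84
count = count - 14  # -> count = 70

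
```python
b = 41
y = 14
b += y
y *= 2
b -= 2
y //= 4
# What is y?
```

Answer: 7

Derivation:
Trace (tracking y):
b = 41  # -> b = 41
y = 14  # -> y = 14
b += y  # -> b = 55
y *= 2  # -> y = 28
b -= 2  # -> b = 53
y //= 4  # -> y = 7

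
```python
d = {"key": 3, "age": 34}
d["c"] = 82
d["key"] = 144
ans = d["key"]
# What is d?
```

Trace (tracking d):
d = {'key': 3, 'age': 34}  # -> d = {'key': 3, 'age': 34}
d['c'] = 82  # -> d = {'key': 3, 'age': 34, 'c': 82}
d['key'] = 144  # -> d = {'key': 144, 'age': 34, 'c': 82}
ans = d['key']  # -> ans = 144

Answer: {'key': 144, 'age': 34, 'c': 82}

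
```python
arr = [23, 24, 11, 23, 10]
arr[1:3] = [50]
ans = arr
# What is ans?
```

Answer: [23, 50, 23, 10]

Derivation:
Trace (tracking ans):
arr = [23, 24, 11, 23, 10]  # -> arr = [23, 24, 11, 23, 10]
arr[1:3] = [50]  # -> arr = [23, 50, 23, 10]
ans = arr  # -> ans = [23, 50, 23, 10]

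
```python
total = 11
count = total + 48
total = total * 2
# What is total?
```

Trace (tracking total):
total = 11  # -> total = 11
count = total + 48  # -> count = 59
total = total * 2  # -> total = 22

Answer: 22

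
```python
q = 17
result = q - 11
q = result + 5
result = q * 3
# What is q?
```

Answer: 11

Derivation:
Trace (tracking q):
q = 17  # -> q = 17
result = q - 11  # -> result = 6
q = result + 5  # -> q = 11
result = q * 3  # -> result = 33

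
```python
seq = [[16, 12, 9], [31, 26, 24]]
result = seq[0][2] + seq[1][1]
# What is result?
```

Trace (tracking result):
seq = [[16, 12, 9], [31, 26, 24]]  # -> seq = [[16, 12, 9], [31, 26, 24]]
result = seq[0][2] + seq[1][1]  # -> result = 35

Answer: 35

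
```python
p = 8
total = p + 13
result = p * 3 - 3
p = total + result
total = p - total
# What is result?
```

Trace (tracking result):
p = 8  # -> p = 8
total = p + 13  # -> total = 21
result = p * 3 - 3  # -> result = 21
p = total + result  # -> p = 42
total = p - total  # -> total = 21

Answer: 21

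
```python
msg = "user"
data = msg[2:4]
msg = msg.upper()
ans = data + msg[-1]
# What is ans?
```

Answer: 'erR'

Derivation:
Trace (tracking ans):
msg = 'user'  # -> msg = 'user'
data = msg[2:4]  # -> data = 'er'
msg = msg.upper()  # -> msg = 'USER'
ans = data + msg[-1]  # -> ans = 'erR'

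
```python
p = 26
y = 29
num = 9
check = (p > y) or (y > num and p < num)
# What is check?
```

Trace (tracking check):
p = 26  # -> p = 26
y = 29  # -> y = 29
num = 9  # -> num = 9
check = p > y or (y > num and p < num)  # -> check = False

Answer: False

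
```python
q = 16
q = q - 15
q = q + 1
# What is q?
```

Answer: 2

Derivation:
Trace (tracking q):
q = 16  # -> q = 16
q = q - 15  # -> q = 1
q = q + 1  # -> q = 2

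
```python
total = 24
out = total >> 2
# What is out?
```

Answer: 6

Derivation:
Trace (tracking out):
total = 24  # -> total = 24
out = total >> 2  # -> out = 6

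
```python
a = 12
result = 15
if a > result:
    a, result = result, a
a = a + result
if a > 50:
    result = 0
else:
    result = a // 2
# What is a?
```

Answer: 27

Derivation:
Trace (tracking a):
a = 12  # -> a = 12
result = 15  # -> result = 15
if a > result:  # condition is False
a = a + result  # -> a = 27
if a > 50:  # condition is False
else:
    result = a // 2  # -> result = 13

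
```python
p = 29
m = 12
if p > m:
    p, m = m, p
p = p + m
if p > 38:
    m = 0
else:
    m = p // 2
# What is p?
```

Answer: 41

Derivation:
Trace (tracking p):
p = 29  # -> p = 29
m = 12  # -> m = 12
if p > m:  # condition is True
    p, m = (m, p)  # -> p = 12, m = 29
p = p + m  # -> p = 41
if p > 38:  # condition is True
    m = 0  # -> m = 0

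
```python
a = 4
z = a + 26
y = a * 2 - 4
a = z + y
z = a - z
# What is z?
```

Trace (tracking z):
a = 4  # -> a = 4
z = a + 26  # -> z = 30
y = a * 2 - 4  # -> y = 4
a = z + y  # -> a = 34
z = a - z  # -> z = 4

Answer: 4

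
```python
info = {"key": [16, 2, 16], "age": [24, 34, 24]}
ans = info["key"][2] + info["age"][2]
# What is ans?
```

Trace (tracking ans):
info = {'key': [16, 2, 16], 'age': [24, 34, 24]}  # -> info = {'key': [16, 2, 16], 'age': [24, 34, 24]}
ans = info['key'][2] + info['age'][2]  # -> ans = 40

Answer: 40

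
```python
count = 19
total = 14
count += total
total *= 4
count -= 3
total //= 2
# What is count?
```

Trace (tracking count):
count = 19  # -> count = 19
total = 14  # -> total = 14
count += total  # -> count = 33
total *= 4  # -> total = 56
count -= 3  # -> count = 30
total //= 2  # -> total = 28

Answer: 30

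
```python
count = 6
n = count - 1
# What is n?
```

Answer: 5

Derivation:
Trace (tracking n):
count = 6  # -> count = 6
n = count - 1  # -> n = 5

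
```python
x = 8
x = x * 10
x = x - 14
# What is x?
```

Trace (tracking x):
x = 8  # -> x = 8
x = x * 10  # -> x = 80
x = x - 14  # -> x = 66

Answer: 66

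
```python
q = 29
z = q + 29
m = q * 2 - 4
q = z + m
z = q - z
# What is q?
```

Trace (tracking q):
q = 29  # -> q = 29
z = q + 29  # -> z = 58
m = q * 2 - 4  # -> m = 54
q = z + m  # -> q = 112
z = q - z  # -> z = 54

Answer: 112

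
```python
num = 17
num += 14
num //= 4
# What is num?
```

Answer: 7

Derivation:
Trace (tracking num):
num = 17  # -> num = 17
num += 14  # -> num = 31
num //= 4  # -> num = 7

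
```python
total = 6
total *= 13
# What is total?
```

Trace (tracking total):
total = 6  # -> total = 6
total *= 13  # -> total = 78

Answer: 78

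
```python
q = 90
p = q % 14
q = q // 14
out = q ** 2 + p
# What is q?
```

Answer: 6

Derivation:
Trace (tracking q):
q = 90  # -> q = 90
p = q % 14  # -> p = 6
q = q // 14  # -> q = 6
out = q ** 2 + p  # -> out = 42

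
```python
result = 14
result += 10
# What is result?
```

Answer: 24

Derivation:
Trace (tracking result):
result = 14  # -> result = 14
result += 10  # -> result = 24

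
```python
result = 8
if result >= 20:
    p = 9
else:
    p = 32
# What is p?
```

Trace (tracking p):
result = 8  # -> result = 8
if result >= 20:  # condition is False
else:
    p = 32  # -> p = 32

Answer: 32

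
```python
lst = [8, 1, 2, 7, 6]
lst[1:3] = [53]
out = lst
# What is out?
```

Trace (tracking out):
lst = [8, 1, 2, 7, 6]  # -> lst = [8, 1, 2, 7, 6]
lst[1:3] = [53]  # -> lst = [8, 53, 7, 6]
out = lst  # -> out = [8, 53, 7, 6]

Answer: [8, 53, 7, 6]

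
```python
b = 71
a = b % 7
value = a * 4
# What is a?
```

Trace (tracking a):
b = 71  # -> b = 71
a = b % 7  # -> a = 1
value = a * 4  # -> value = 4

Answer: 1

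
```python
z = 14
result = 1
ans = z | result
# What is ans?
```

Trace (tracking ans):
z = 14  # -> z = 14
result = 1  # -> result = 1
ans = z | result  # -> ans = 15

Answer: 15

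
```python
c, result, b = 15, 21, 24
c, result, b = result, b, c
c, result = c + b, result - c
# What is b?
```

Answer: 15

Derivation:
Trace (tracking b):
c, result, b = (15, 21, 24)  # -> c = 15, result = 21, b = 24
c, result, b = (result, b, c)  # -> c = 21, result = 24, b = 15
c, result = (c + b, result - c)  # -> c = 36, result = 3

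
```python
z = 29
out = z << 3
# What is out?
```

Answer: 232

Derivation:
Trace (tracking out):
z = 29  # -> z = 29
out = z << 3  # -> out = 232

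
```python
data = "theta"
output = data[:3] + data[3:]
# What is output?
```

Answer: 'theta'

Derivation:
Trace (tracking output):
data = 'theta'  # -> data = 'theta'
output = data[:3] + data[3:]  # -> output = 'theta'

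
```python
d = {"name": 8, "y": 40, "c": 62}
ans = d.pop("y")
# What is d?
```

Trace (tracking d):
d = {'name': 8, 'y': 40, 'c': 62}  # -> d = {'name': 8, 'y': 40, 'c': 62}
ans = d.pop('y')  # -> ans = 40

Answer: {'name': 8, 'c': 62}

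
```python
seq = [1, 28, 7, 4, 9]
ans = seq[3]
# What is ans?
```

Trace (tracking ans):
seq = [1, 28, 7, 4, 9]  # -> seq = [1, 28, 7, 4, 9]
ans = seq[3]  # -> ans = 4

Answer: 4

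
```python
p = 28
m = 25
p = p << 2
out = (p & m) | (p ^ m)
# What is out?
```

Answer: 121

Derivation:
Trace (tracking out):
p = 28  # -> p = 28
m = 25  # -> m = 25
p = p << 2  # -> p = 112
out = p & m | p ^ m  # -> out = 121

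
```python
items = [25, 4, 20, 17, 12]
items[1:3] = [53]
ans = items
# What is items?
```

Trace (tracking items):
items = [25, 4, 20, 17, 12]  # -> items = [25, 4, 20, 17, 12]
items[1:3] = [53]  # -> items = [25, 53, 17, 12]
ans = items  # -> ans = [25, 53, 17, 12]

Answer: [25, 53, 17, 12]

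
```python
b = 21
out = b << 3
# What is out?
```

Trace (tracking out):
b = 21  # -> b = 21
out = b << 3  # -> out = 168

Answer: 168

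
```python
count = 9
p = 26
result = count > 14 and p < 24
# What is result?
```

Answer: False

Derivation:
Trace (tracking result):
count = 9  # -> count = 9
p = 26  # -> p = 26
result = count > 14 and p < 24  # -> result = False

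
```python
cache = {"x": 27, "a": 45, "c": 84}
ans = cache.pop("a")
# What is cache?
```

Trace (tracking cache):
cache = {'x': 27, 'a': 45, 'c': 84}  # -> cache = {'x': 27, 'a': 45, 'c': 84}
ans = cache.pop('a')  # -> ans = 45

Answer: {'x': 27, 'c': 84}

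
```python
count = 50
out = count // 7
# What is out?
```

Answer: 7

Derivation:
Trace (tracking out):
count = 50  # -> count = 50
out = count // 7  # -> out = 7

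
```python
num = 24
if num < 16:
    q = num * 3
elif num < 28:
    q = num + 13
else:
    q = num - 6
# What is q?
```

Answer: 37

Derivation:
Trace (tracking q):
num = 24  # -> num = 24
if num < 16:  # condition is False
elif num < 28:  # condition is True
    q = num + 13  # -> q = 37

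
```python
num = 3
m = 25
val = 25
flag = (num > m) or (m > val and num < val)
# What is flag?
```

Answer: False

Derivation:
Trace (tracking flag):
num = 3  # -> num = 3
m = 25  # -> m = 25
val = 25  # -> val = 25
flag = num > m or (m > val and num < val)  # -> flag = False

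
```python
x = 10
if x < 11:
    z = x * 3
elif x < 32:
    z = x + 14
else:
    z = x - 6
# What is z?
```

Trace (tracking z):
x = 10  # -> x = 10
if x < 11:  # condition is True
    z = x * 3  # -> z = 30

Answer: 30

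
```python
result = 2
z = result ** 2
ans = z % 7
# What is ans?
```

Trace (tracking ans):
result = 2  # -> result = 2
z = result ** 2  # -> z = 4
ans = z % 7  # -> ans = 4

Answer: 4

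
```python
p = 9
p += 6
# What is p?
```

Answer: 15

Derivation:
Trace (tracking p):
p = 9  # -> p = 9
p += 6  # -> p = 15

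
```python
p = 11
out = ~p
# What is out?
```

Answer: -12

Derivation:
Trace (tracking out):
p = 11  # -> p = 11
out = ~p  # -> out = -12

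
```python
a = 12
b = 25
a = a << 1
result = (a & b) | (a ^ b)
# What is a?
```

Answer: 24

Derivation:
Trace (tracking a):
a = 12  # -> a = 12
b = 25  # -> b = 25
a = a << 1  # -> a = 24
result = a & b | a ^ b  # -> result = 25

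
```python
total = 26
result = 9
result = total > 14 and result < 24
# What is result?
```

Answer: True

Derivation:
Trace (tracking result):
total = 26  # -> total = 26
result = 9  # -> result = 9
result = total > 14 and result < 24  # -> result = True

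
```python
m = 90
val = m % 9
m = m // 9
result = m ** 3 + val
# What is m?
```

Trace (tracking m):
m = 90  # -> m = 90
val = m % 9  # -> val = 0
m = m // 9  # -> m = 10
result = m ** 3 + val  # -> result = 1000

Answer: 10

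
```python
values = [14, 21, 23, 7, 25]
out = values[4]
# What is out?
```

Trace (tracking out):
values = [14, 21, 23, 7, 25]  # -> values = [14, 21, 23, 7, 25]
out = values[4]  # -> out = 25

Answer: 25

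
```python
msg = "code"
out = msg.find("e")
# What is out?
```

Trace (tracking out):
msg = 'code'  # -> msg = 'code'
out = msg.find('e')  # -> out = 3

Answer: 3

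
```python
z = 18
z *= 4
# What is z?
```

Trace (tracking z):
z = 18  # -> z = 18
z *= 4  # -> z = 72

Answer: 72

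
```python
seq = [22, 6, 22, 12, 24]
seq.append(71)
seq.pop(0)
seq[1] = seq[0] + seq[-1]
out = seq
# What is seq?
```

Answer: [6, 77, 12, 24, 71]

Derivation:
Trace (tracking seq):
seq = [22, 6, 22, 12, 24]  # -> seq = [22, 6, 22, 12, 24]
seq.append(71)  # -> seq = [22, 6, 22, 12, 24, 71]
seq.pop(0)  # -> seq = [6, 22, 12, 24, 71]
seq[1] = seq[0] + seq[-1]  # -> seq = [6, 77, 12, 24, 71]
out = seq  # -> out = [6, 77, 12, 24, 71]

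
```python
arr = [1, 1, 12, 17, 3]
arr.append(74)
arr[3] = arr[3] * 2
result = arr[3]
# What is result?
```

Answer: 34

Derivation:
Trace (tracking result):
arr = [1, 1, 12, 17, 3]  # -> arr = [1, 1, 12, 17, 3]
arr.append(74)  # -> arr = [1, 1, 12, 17, 3, 74]
arr[3] = arr[3] * 2  # -> arr = [1, 1, 12, 34, 3, 74]
result = arr[3]  # -> result = 34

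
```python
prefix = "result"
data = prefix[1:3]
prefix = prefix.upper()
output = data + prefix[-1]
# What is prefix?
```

Trace (tracking prefix):
prefix = 'result'  # -> prefix = 'result'
data = prefix[1:3]  # -> data = 'es'
prefix = prefix.upper()  # -> prefix = 'RESULT'
output = data + prefix[-1]  # -> output = 'esT'

Answer: 'RESULT'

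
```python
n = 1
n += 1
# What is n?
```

Trace (tracking n):
n = 1  # -> n = 1
n += 1  # -> n = 2

Answer: 2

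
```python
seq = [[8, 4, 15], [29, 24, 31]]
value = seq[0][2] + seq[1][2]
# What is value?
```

Answer: 46

Derivation:
Trace (tracking value):
seq = [[8, 4, 15], [29, 24, 31]]  # -> seq = [[8, 4, 15], [29, 24, 31]]
value = seq[0][2] + seq[1][2]  # -> value = 46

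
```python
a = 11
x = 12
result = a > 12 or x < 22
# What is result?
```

Answer: True

Derivation:
Trace (tracking result):
a = 11  # -> a = 11
x = 12  # -> x = 12
result = a > 12 or x < 22  # -> result = True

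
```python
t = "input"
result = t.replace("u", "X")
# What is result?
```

Trace (tracking result):
t = 'input'  # -> t = 'input'
result = t.replace('u', 'X')  # -> result = 'inpXt'

Answer: 'inpXt'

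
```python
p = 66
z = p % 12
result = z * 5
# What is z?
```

Trace (tracking z):
p = 66  # -> p = 66
z = p % 12  # -> z = 6
result = z * 5  # -> result = 30

Answer: 6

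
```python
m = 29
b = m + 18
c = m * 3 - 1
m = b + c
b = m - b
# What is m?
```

Answer: 133

Derivation:
Trace (tracking m):
m = 29  # -> m = 29
b = m + 18  # -> b = 47
c = m * 3 - 1  # -> c = 86
m = b + c  # -> m = 133
b = m - b  # -> b = 86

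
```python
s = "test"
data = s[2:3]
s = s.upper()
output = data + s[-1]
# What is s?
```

Answer: 'TEST'

Derivation:
Trace (tracking s):
s = 'test'  # -> s = 'test'
data = s[2:3]  # -> data = 's'
s = s.upper()  # -> s = 'TEST'
output = data + s[-1]  # -> output = 'sT'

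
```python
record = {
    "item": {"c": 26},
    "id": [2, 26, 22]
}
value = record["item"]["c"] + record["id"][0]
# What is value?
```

Answer: 28

Derivation:
Trace (tracking value):
record = {'item': {'c': 26}, 'id': [2, 26, 22]}  # -> record = {'item': {'c': 26}, 'id': [2, 26, 22]}
value = record['item']['c'] + record['id'][0]  # -> value = 28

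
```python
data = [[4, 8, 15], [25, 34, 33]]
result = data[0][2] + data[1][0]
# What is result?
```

Trace (tracking result):
data = [[4, 8, 15], [25, 34, 33]]  # -> data = [[4, 8, 15], [25, 34, 33]]
result = data[0][2] + data[1][0]  # -> result = 40

Answer: 40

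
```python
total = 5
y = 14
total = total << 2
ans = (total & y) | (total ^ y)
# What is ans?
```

Trace (tracking ans):
total = 5  # -> total = 5
y = 14  # -> y = 14
total = total << 2  # -> total = 20
ans = total & y | total ^ y  # -> ans = 30

Answer: 30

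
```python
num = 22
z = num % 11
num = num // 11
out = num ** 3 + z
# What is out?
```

Trace (tracking out):
num = 22  # -> num = 22
z = num % 11  # -> z = 0
num = num // 11  # -> num = 2
out = num ** 3 + z  # -> out = 8

Answer: 8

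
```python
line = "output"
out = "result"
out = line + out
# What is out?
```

Trace (tracking out):
line = 'output'  # -> line = 'output'
out = 'result'  # -> out = 'result'
out = line + out  # -> out = 'outputresult'

Answer: 'outputresult'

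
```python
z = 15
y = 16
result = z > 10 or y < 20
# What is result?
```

Trace (tracking result):
z = 15  # -> z = 15
y = 16  # -> y = 16
result = z > 10 or y < 20  # -> result = True

Answer: True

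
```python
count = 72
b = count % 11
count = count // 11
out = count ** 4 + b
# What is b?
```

Trace (tracking b):
count = 72  # -> count = 72
b = count % 11  # -> b = 6
count = count // 11  # -> count = 6
out = count ** 4 + b  # -> out = 1302

Answer: 6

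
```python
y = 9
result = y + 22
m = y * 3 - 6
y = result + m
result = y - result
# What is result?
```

Answer: 21

Derivation:
Trace (tracking result):
y = 9  # -> y = 9
result = y + 22  # -> result = 31
m = y * 3 - 6  # -> m = 21
y = result + m  # -> y = 52
result = y - result  # -> result = 21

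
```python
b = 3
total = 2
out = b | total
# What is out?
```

Trace (tracking out):
b = 3  # -> b = 3
total = 2  # -> total = 2
out = b | total  # -> out = 3

Answer: 3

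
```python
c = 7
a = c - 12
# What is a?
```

Answer: -5

Derivation:
Trace (tracking a):
c = 7  # -> c = 7
a = c - 12  # -> a = -5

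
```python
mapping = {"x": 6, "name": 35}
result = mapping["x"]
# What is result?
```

Trace (tracking result):
mapping = {'x': 6, 'name': 35}  # -> mapping = {'x': 6, 'name': 35}
result = mapping['x']  # -> result = 6

Answer: 6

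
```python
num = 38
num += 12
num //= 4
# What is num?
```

Trace (tracking num):
num = 38  # -> num = 38
num += 12  # -> num = 50
num //= 4  # -> num = 12

Answer: 12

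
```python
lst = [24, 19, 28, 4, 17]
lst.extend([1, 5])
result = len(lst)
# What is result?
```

Trace (tracking result):
lst = [24, 19, 28, 4, 17]  # -> lst = [24, 19, 28, 4, 17]
lst.extend([1, 5])  # -> lst = [24, 19, 28, 4, 17, 1, 5]
result = len(lst)  # -> result = 7

Answer: 7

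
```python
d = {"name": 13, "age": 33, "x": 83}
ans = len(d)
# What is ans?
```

Answer: 3

Derivation:
Trace (tracking ans):
d = {'name': 13, 'age': 33, 'x': 83}  # -> d = {'name': 13, 'age': 33, 'x': 83}
ans = len(d)  # -> ans = 3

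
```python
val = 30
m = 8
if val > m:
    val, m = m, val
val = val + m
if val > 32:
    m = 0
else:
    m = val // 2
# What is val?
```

Answer: 38

Derivation:
Trace (tracking val):
val = 30  # -> val = 30
m = 8  # -> m = 8
if val > m:  # condition is True
    val, m = (m, val)  # -> val = 8, m = 30
val = val + m  # -> val = 38
if val > 32:  # condition is True
    m = 0  # -> m = 0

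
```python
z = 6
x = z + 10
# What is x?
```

Trace (tracking x):
z = 6  # -> z = 6
x = z + 10  # -> x = 16

Answer: 16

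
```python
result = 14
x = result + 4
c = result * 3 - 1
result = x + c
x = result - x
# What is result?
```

Answer: 59

Derivation:
Trace (tracking result):
result = 14  # -> result = 14
x = result + 4  # -> x = 18
c = result * 3 - 1  # -> c = 41
result = x + c  # -> result = 59
x = result - x  # -> x = 41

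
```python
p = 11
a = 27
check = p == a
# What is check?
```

Trace (tracking check):
p = 11  # -> p = 11
a = 27  # -> a = 27
check = p == a  # -> check = False

Answer: False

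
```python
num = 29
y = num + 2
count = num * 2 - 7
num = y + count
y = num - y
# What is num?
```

Trace (tracking num):
num = 29  # -> num = 29
y = num + 2  # -> y = 31
count = num * 2 - 7  # -> count = 51
num = y + count  # -> num = 82
y = num - y  # -> y = 51

Answer: 82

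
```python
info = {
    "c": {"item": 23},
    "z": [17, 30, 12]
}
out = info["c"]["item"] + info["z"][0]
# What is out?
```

Trace (tracking out):
info = {'c': {'item': 23}, 'z': [17, 30, 12]}  # -> info = {'c': {'item': 23}, 'z': [17, 30, 12]}
out = info['c']['item'] + info['z'][0]  # -> out = 40

Answer: 40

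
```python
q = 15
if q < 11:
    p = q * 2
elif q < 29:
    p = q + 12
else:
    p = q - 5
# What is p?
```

Trace (tracking p):
q = 15  # -> q = 15
if q < 11:  # condition is False
elif q < 29:  # condition is True
    p = q + 12  # -> p = 27

Answer: 27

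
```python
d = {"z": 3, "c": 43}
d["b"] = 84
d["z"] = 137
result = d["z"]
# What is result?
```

Trace (tracking result):
d = {'z': 3, 'c': 43}  # -> d = {'z': 3, 'c': 43}
d['b'] = 84  # -> d = {'z': 3, 'c': 43, 'b': 84}
d['z'] = 137  # -> d = {'z': 137, 'c': 43, 'b': 84}
result = d['z']  # -> result = 137

Answer: 137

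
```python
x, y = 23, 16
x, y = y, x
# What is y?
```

Trace (tracking y):
x, y = (23, 16)  # -> x = 23, y = 16
x, y = (y, x)  # -> x = 16, y = 23

Answer: 23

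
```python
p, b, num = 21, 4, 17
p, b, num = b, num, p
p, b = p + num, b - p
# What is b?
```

Answer: 13

Derivation:
Trace (tracking b):
p, b, num = (21, 4, 17)  # -> p = 21, b = 4, num = 17
p, b, num = (b, num, p)  # -> p = 4, b = 17, num = 21
p, b = (p + num, b - p)  # -> p = 25, b = 13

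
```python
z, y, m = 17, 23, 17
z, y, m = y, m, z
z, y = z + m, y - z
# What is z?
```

Answer: 40

Derivation:
Trace (tracking z):
z, y, m = (17, 23, 17)  # -> z = 17, y = 23, m = 17
z, y, m = (y, m, z)  # -> z = 23, y = 17, m = 17
z, y = (z + m, y - z)  # -> z = 40, y = -6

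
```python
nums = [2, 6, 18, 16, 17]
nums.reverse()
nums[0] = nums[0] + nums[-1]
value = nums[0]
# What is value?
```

Trace (tracking value):
nums = [2, 6, 18, 16, 17]  # -> nums = [2, 6, 18, 16, 17]
nums.reverse()  # -> nums = [17, 16, 18, 6, 2]
nums[0] = nums[0] + nums[-1]  # -> nums = [19, 16, 18, 6, 2]
value = nums[0]  # -> value = 19

Answer: 19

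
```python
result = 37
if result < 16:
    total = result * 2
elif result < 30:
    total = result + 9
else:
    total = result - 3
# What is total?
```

Trace (tracking total):
result = 37  # -> result = 37
if result < 16:  # condition is False
elif result < 30:  # condition is False
else:
    total = result - 3  # -> total = 34

Answer: 34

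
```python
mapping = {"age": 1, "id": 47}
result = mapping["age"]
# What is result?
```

Trace (tracking result):
mapping = {'age': 1, 'id': 47}  # -> mapping = {'age': 1, 'id': 47}
result = mapping['age']  # -> result = 1

Answer: 1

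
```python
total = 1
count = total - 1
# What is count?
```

Answer: 0

Derivation:
Trace (tracking count):
total = 1  # -> total = 1
count = total - 1  # -> count = 0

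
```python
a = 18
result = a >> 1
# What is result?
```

Trace (tracking result):
a = 18  # -> a = 18
result = a >> 1  # -> result = 9

Answer: 9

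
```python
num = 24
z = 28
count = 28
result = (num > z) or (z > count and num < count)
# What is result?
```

Answer: False

Derivation:
Trace (tracking result):
num = 24  # -> num = 24
z = 28  # -> z = 28
count = 28  # -> count = 28
result = num > z or (z > count and num < count)  # -> result = False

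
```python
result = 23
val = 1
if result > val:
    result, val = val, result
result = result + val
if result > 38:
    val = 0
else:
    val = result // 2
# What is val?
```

Answer: 12

Derivation:
Trace (tracking val):
result = 23  # -> result = 23
val = 1  # -> val = 1
if result > val:  # condition is True
    result, val = (val, result)  # -> result = 1, val = 23
result = result + val  # -> result = 24
if result > 38:  # condition is False
else:
    val = result // 2  # -> val = 12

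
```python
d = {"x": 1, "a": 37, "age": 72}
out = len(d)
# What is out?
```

Trace (tracking out):
d = {'x': 1, 'a': 37, 'age': 72}  # -> d = {'x': 1, 'a': 37, 'age': 72}
out = len(d)  # -> out = 3

Answer: 3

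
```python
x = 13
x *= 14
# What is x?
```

Trace (tracking x):
x = 13  # -> x = 13
x *= 14  # -> x = 182

Answer: 182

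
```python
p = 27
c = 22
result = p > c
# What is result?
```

Answer: True

Derivation:
Trace (tracking result):
p = 27  # -> p = 27
c = 22  # -> c = 22
result = p > c  # -> result = True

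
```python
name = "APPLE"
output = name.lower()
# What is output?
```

Trace (tracking output):
name = 'APPLE'  # -> name = 'APPLE'
output = name.lower()  # -> output = 'apple'

Answer: 'apple'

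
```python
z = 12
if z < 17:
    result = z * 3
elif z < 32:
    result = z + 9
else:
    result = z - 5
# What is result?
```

Answer: 36

Derivation:
Trace (tracking result):
z = 12  # -> z = 12
if z < 17:  # condition is True
    result = z * 3  # -> result = 36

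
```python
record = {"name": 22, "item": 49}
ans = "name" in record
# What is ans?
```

Trace (tracking ans):
record = {'name': 22, 'item': 49}  # -> record = {'name': 22, 'item': 49}
ans = 'name' in record  # -> ans = True

Answer: True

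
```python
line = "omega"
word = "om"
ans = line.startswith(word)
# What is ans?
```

Answer: True

Derivation:
Trace (tracking ans):
line = 'omega'  # -> line = 'omega'
word = 'om'  # -> word = 'om'
ans = line.startswith(word)  # -> ans = True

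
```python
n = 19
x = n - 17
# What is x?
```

Trace (tracking x):
n = 19  # -> n = 19
x = n - 17  # -> x = 2

Answer: 2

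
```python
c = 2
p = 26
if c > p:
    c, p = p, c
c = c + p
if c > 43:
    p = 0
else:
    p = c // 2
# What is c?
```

Answer: 28

Derivation:
Trace (tracking c):
c = 2  # -> c = 2
p = 26  # -> p = 26
if c > p:  # condition is False
c = c + p  # -> c = 28
if c > 43:  # condition is False
else:
    p = c // 2  # -> p = 14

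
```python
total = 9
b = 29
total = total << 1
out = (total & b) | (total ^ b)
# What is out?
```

Trace (tracking out):
total = 9  # -> total = 9
b = 29  # -> b = 29
total = total << 1  # -> total = 18
out = total & b | total ^ b  # -> out = 31

Answer: 31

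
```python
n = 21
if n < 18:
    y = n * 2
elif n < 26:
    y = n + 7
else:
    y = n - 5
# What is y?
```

Answer: 28

Derivation:
Trace (tracking y):
n = 21  # -> n = 21
if n < 18:  # condition is False
elif n < 26:  # condition is True
    y = n + 7  # -> y = 28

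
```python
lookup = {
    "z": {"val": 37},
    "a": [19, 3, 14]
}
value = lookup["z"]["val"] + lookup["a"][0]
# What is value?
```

Trace (tracking value):
lookup = {'z': {'val': 37}, 'a': [19, 3, 14]}  # -> lookup = {'z': {'val': 37}, 'a': [19, 3, 14]}
value = lookup['z']['val'] + lookup['a'][0]  # -> value = 56

Answer: 56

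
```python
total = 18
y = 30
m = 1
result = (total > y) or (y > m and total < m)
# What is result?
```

Answer: False

Derivation:
Trace (tracking result):
total = 18  # -> total = 18
y = 30  # -> y = 30
m = 1  # -> m = 1
result = total > y or (y > m and total < m)  # -> result = False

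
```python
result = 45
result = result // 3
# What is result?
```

Answer: 15

Derivation:
Trace (tracking result):
result = 45  # -> result = 45
result = result // 3  # -> result = 15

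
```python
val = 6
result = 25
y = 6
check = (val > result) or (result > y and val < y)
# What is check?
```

Trace (tracking check):
val = 6  # -> val = 6
result = 25  # -> result = 25
y = 6  # -> y = 6
check = val > result or (result > y and val < y)  # -> check = False

Answer: False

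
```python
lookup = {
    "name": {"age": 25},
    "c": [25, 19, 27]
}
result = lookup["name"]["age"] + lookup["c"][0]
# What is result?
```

Trace (tracking result):
lookup = {'name': {'age': 25}, 'c': [25, 19, 27]}  # -> lookup = {'name': {'age': 25}, 'c': [25, 19, 27]}
result = lookup['name']['age'] + lookup['c'][0]  # -> result = 50

Answer: 50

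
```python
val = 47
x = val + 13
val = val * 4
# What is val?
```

Trace (tracking val):
val = 47  # -> val = 47
x = val + 13  # -> x = 60
val = val * 4  # -> val = 188

Answer: 188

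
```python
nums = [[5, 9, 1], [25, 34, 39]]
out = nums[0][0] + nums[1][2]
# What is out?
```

Answer: 44

Derivation:
Trace (tracking out):
nums = [[5, 9, 1], [25, 34, 39]]  # -> nums = [[5, 9, 1], [25, 34, 39]]
out = nums[0][0] + nums[1][2]  # -> out = 44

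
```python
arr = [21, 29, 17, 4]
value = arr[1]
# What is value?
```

Trace (tracking value):
arr = [21, 29, 17, 4]  # -> arr = [21, 29, 17, 4]
value = arr[1]  # -> value = 29

Answer: 29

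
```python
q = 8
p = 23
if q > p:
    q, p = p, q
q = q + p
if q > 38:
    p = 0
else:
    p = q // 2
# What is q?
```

Answer: 31

Derivation:
Trace (tracking q):
q = 8  # -> q = 8
p = 23  # -> p = 23
if q > p:  # condition is False
q = q + p  # -> q = 31
if q > 38:  # condition is False
else:
    p = q // 2  # -> p = 15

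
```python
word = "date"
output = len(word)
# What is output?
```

Trace (tracking output):
word = 'date'  # -> word = 'date'
output = len(word)  # -> output = 4

Answer: 4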